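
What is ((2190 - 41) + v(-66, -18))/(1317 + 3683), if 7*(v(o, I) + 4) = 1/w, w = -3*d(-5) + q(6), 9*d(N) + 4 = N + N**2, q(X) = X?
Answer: 30033/70000 ≈ 0.42904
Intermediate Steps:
d(N) = -4/9 + N/9 + N**2/9 (d(N) = -4/9 + (N + N**2)/9 = -4/9 + (N/9 + N**2/9) = -4/9 + N/9 + N**2/9)
w = 2/3 (w = -3*(-4/9 + (1/9)*(-5) + (1/9)*(-5)**2) + 6 = -3*(-4/9 - 5/9 + (1/9)*25) + 6 = -3*(-4/9 - 5/9 + 25/9) + 6 = -3*16/9 + 6 = -16/3 + 6 = 2/3 ≈ 0.66667)
v(o, I) = -53/14 (v(o, I) = -4 + 1/(7*(2/3)) = -4 + (1/7)*(3/2) = -4 + 3/14 = -53/14)
((2190 - 41) + v(-66, -18))/(1317 + 3683) = ((2190 - 41) - 53/14)/(1317 + 3683) = (2149 - 53/14)/5000 = (30033/14)*(1/5000) = 30033/70000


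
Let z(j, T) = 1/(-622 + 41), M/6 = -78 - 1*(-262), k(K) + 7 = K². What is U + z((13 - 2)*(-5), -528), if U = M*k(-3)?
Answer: 1282847/581 ≈ 2208.0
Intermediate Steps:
k(K) = -7 + K²
M = 1104 (M = 6*(-78 - 1*(-262)) = 6*(-78 + 262) = 6*184 = 1104)
U = 2208 (U = 1104*(-7 + (-3)²) = 1104*(-7 + 9) = 1104*2 = 2208)
z(j, T) = -1/581 (z(j, T) = 1/(-581) = -1/581)
U + z((13 - 2)*(-5), -528) = 2208 - 1/581 = 1282847/581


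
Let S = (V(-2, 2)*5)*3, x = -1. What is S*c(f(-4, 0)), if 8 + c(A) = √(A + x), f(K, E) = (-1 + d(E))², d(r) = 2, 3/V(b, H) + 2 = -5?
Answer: 360/7 ≈ 51.429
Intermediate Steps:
V(b, H) = -3/7 (V(b, H) = 3/(-2 - 5) = 3/(-7) = 3*(-⅐) = -3/7)
S = -45/7 (S = -3/7*5*3 = -15/7*3 = -45/7 ≈ -6.4286)
f(K, E) = 1 (f(K, E) = (-1 + 2)² = 1² = 1)
c(A) = -8 + √(-1 + A) (c(A) = -8 + √(A - 1) = -8 + √(-1 + A))
S*c(f(-4, 0)) = -45*(-8 + √(-1 + 1))/7 = -45*(-8 + √0)/7 = -45*(-8 + 0)/7 = -45/7*(-8) = 360/7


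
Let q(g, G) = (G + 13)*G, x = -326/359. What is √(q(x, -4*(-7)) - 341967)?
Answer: I*√340819 ≈ 583.8*I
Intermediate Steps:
x = -326/359 (x = -326*1/359 = -326/359 ≈ -0.90808)
q(g, G) = G*(13 + G) (q(g, G) = (13 + G)*G = G*(13 + G))
√(q(x, -4*(-7)) - 341967) = √((-4*(-7))*(13 - 4*(-7)) - 341967) = √(28*(13 + 28) - 341967) = √(28*41 - 341967) = √(1148 - 341967) = √(-340819) = I*√340819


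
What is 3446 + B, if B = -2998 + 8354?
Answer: 8802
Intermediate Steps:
B = 5356
3446 + B = 3446 + 5356 = 8802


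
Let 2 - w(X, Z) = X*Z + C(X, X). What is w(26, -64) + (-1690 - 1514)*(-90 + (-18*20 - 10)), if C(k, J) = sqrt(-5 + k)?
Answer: 1475506 - sqrt(21) ≈ 1.4755e+6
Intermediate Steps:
w(X, Z) = 2 - sqrt(-5 + X) - X*Z (w(X, Z) = 2 - (X*Z + sqrt(-5 + X)) = 2 - (sqrt(-5 + X) + X*Z) = 2 + (-sqrt(-5 + X) - X*Z) = 2 - sqrt(-5 + X) - X*Z)
w(26, -64) + (-1690 - 1514)*(-90 + (-18*20 - 10)) = (2 - sqrt(-5 + 26) - 1*26*(-64)) + (-1690 - 1514)*(-90 + (-18*20 - 10)) = (2 - sqrt(21) + 1664) - 3204*(-90 + (-360 - 10)) = (1666 - sqrt(21)) - 3204*(-90 - 370) = (1666 - sqrt(21)) - 3204*(-460) = (1666 - sqrt(21)) + 1473840 = 1475506 - sqrt(21)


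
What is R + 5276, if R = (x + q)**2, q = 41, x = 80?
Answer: 19917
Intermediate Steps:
R = 14641 (R = (80 + 41)**2 = 121**2 = 14641)
R + 5276 = 14641 + 5276 = 19917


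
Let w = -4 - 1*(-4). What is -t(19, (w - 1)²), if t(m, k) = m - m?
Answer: 0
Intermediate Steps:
w = 0 (w = -4 + 4 = 0)
t(m, k) = 0
-t(19, (w - 1)²) = -1*0 = 0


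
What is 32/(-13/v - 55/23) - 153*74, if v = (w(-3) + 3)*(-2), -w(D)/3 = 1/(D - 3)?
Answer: -489422/43 ≈ -11382.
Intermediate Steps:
w(D) = -3/(-3 + D) (w(D) = -3/(D - 3) = -3/(-3 + D))
v = -7 (v = (-3/(-3 - 3) + 3)*(-2) = (-3/(-6) + 3)*(-2) = (-3*(-1/6) + 3)*(-2) = (1/2 + 3)*(-2) = (7/2)*(-2) = -7)
32/(-13/v - 55/23) - 153*74 = 32/(-13/(-7) - 55/23) - 153*74 = 32/(-13*(-1/7) - 55*1/23) - 11322 = 32/(13/7 - 55/23) - 11322 = 32/(-86/161) - 11322 = 32*(-161/86) - 11322 = -2576/43 - 11322 = -489422/43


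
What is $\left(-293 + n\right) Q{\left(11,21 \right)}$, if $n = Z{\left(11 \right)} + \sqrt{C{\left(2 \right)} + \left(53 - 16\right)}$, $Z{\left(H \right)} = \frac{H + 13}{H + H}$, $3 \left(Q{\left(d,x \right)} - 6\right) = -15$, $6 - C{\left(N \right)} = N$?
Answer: $- \frac{3211}{11} + \sqrt{41} \approx -285.51$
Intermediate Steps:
$C{\left(N \right)} = 6 - N$
$Q{\left(d,x \right)} = 1$ ($Q{\left(d,x \right)} = 6 + \frac{1}{3} \left(-15\right) = 6 - 5 = 1$)
$Z{\left(H \right)} = \frac{13 + H}{2 H}$
$n = \frac{12}{11} + \sqrt{41}$ ($n = \frac{13 + 11}{2 \cdot 11} + \sqrt{\left(6 - 2\right) + \left(53 - 16\right)} = \frac{1}{2} \cdot \frac{1}{11} \cdot 24 + \sqrt{\left(6 - 2\right) + \left(53 - 16\right)} = \frac{12}{11} + \sqrt{4 + 37} = \frac{12}{11} + \sqrt{41} \approx 7.494$)
$\left(-293 + n\right) Q{\left(11,21 \right)} = \left(-293 + \left(\frac{12}{11} + \sqrt{41}\right)\right) 1 = \left(- \frac{3211}{11} + \sqrt{41}\right) 1 = - \frac{3211}{11} + \sqrt{41}$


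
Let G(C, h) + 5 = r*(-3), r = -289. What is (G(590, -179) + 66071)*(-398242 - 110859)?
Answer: -34075657233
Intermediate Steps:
G(C, h) = 862 (G(C, h) = -5 - 289*(-3) = -5 + 867 = 862)
(G(590, -179) + 66071)*(-398242 - 110859) = (862 + 66071)*(-398242 - 110859) = 66933*(-509101) = -34075657233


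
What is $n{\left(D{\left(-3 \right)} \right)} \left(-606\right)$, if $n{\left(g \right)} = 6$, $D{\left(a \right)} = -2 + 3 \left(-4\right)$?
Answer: $-3636$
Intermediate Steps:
$D{\left(a \right)} = -14$ ($D{\left(a \right)} = -2 - 12 = -14$)
$n{\left(D{\left(-3 \right)} \right)} \left(-606\right) = 6 \left(-606\right) = -3636$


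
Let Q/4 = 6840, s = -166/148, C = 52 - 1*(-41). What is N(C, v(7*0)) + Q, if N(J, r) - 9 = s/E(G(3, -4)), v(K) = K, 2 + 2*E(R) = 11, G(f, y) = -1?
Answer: 9113794/333 ≈ 27369.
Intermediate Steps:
C = 93 (C = 52 + 41 = 93)
s = -83/74 (s = -166*1/148 = -83/74 ≈ -1.1216)
E(R) = 9/2 (E(R) = -1 + (½)*11 = -1 + 11/2 = 9/2)
N(J, r) = 2914/333 (N(J, r) = 9 - 83/(74*9/2) = 9 - 83/74*2/9 = 9 - 83/333 = 2914/333)
Q = 27360 (Q = 4*6840 = 27360)
N(C, v(7*0)) + Q = 2914/333 + 27360 = 9113794/333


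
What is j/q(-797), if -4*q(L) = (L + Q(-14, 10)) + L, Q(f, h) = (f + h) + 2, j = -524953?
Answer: -524953/399 ≈ -1315.7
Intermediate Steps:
Q(f, h) = 2 + f + h
q(L) = ½ - L/2 (q(L) = -((L + (2 - 14 + 10)) + L)/4 = -((L - 2) + L)/4 = -((-2 + L) + L)/4 = -(-2 + 2*L)/4 = ½ - L/2)
j/q(-797) = -524953/(½ - ½*(-797)) = -524953/(½ + 797/2) = -524953/399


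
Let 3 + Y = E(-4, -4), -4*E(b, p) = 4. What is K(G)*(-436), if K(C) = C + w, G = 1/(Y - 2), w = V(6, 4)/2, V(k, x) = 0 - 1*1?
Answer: 872/3 ≈ 290.67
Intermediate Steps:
V(k, x) = -1 (V(k, x) = 0 - 1 = -1)
E(b, p) = -1 (E(b, p) = -1/4*4 = -1)
Y = -4 (Y = -3 - 1 = -4)
w = -1/2 ≈ -0.50000
G = -1/6 (G = 1/(-4 - 2) = 1/(-6) = -1/6 ≈ -0.16667)
K(C) = -1/2 + C (K(C) = C - 1/2 = -1/2 + C)
K(G)*(-436) = (-1/2 - 1/6)*(-436) = -2/3*(-436) = 872/3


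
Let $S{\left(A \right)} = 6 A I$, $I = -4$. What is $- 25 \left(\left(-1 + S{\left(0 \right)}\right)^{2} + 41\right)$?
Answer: $-1050$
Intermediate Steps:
$S{\left(A \right)} = - 24 A$ ($S{\left(A \right)} = 6 A \left(-4\right) = - 24 A$)
$- 25 \left(\left(-1 + S{\left(0 \right)}\right)^{2} + 41\right) = - 25 \left(\left(-1 - 0\right)^{2} + 41\right) = - 25 \left(\left(-1 + 0\right)^{2} + 41\right) = - 25 \left(\left(-1\right)^{2} + 41\right) = - 25 \left(1 + 41\right) = \left(-25\right) 42 = -1050$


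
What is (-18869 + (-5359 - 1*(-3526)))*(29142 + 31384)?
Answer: -1253009252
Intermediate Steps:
(-18869 + (-5359 - 1*(-3526)))*(29142 + 31384) = (-18869 + (-5359 + 3526))*60526 = (-18869 - 1833)*60526 = -20702*60526 = -1253009252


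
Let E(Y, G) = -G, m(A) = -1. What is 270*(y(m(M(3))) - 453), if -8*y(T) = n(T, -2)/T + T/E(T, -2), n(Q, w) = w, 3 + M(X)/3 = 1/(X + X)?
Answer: -978885/8 ≈ -1.2236e+5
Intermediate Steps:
M(X) = -9 + 3/(2*X) (M(X) = -9 + 3/(X + X) = -9 + 3/((2*X)) = -9 + 3*(1/(2*X)) = -9 + 3/(2*X))
y(T) = -T/16 + 1/(4*T) (y(T) = -(-2/T + T/((-1*(-2))))/8 = -(-2/T + T/2)/8 = -(T/2 - 2/T)/8 = -T/16 + 1/(4*T))
270*(y(m(M(3))) - 453) = 270*((1/16)*(4 - 1*(-1)²)/(-1) - 453) = 270*((1/16)*(-1)*(4 - 1*1) - 453) = 270*((1/16)*(-1)*(4 - 1) - 453) = 270*((1/16)*(-1)*3 - 453) = 270*(-3/16 - 453) = 270*(-7251/16) = -978885/8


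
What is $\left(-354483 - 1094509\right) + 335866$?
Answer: $-1113126$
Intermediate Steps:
$\left(-354483 - 1094509\right) + 335866 = -1448992 + 335866 = -1113126$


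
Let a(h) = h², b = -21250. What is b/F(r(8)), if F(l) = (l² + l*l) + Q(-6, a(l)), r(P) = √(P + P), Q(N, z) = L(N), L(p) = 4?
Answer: -10625/18 ≈ -590.28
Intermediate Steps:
Q(N, z) = 4
r(P) = √2*√P (r(P) = √(2*P) = √2*√P)
F(l) = 4 + 2*l² (F(l) = (l² + l*l) + 4 = (l² + l²) + 4 = 2*l² + 4 = 4 + 2*l²)
b/F(r(8)) = -21250/(4 + 2*(√2*√8)²) = -21250/(4 + 2*(√2*(2*√2))²) = -21250/(4 + 2*4²) = -21250/(4 + 2*16) = -21250/(4 + 32) = -21250/36 = -21250*1/36 = -10625/18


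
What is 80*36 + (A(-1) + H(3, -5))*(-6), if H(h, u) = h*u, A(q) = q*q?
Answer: 2964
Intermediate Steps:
A(q) = q²
80*36 + (A(-1) + H(3, -5))*(-6) = 80*36 + ((-1)² + 3*(-5))*(-6) = 2880 + (1 - 15)*(-6) = 2880 - 14*(-6) = 2880 + 84 = 2964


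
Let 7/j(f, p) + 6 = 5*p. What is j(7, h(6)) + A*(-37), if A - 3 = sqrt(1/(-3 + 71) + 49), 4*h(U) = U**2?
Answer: -4322/39 - 37*sqrt(56661)/34 ≈ -369.86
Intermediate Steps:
h(U) = U**2/4
j(f, p) = 7/(-6 + 5*p)
A = 3 + sqrt(56661)/34 (A = 3 + sqrt(1/(-3 + 71) + 49) = 3 + sqrt(1/68 + 49) = 3 + sqrt(3333/68) = 3 + sqrt(56661)/34 ≈ 10.001)
j(7, h(6)) + A*(-37) = 7/(-6 + 5*((1/4)*6**2)) + (3 + sqrt(56661)/34)*(-37) = 7/(-6 + 5*((1/4)*36)) + (-111 - 37*sqrt(56661)/34) = 7/(-6 + 5*9) + (-111 - 37*sqrt(56661)/34) = 7/(-6 + 45) + (-111 - 37*sqrt(56661)/34) = 7/39 + (-111 - 37*sqrt(56661)/34) = -4322/39 - 37*sqrt(56661)/34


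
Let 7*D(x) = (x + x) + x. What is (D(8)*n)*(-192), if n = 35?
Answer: -23040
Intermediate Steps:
D(x) = 3*x/7 (D(x) = ((x + x) + x)/7 = (2*x + x)/7 = (3*x)/7 = 3*x/7)
(D(8)*n)*(-192) = (((3/7)*8)*35)*(-192) = ((24/7)*35)*(-192) = 120*(-192) = -23040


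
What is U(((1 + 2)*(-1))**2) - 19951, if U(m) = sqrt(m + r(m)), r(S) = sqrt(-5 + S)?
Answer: -19951 + sqrt(11) ≈ -19948.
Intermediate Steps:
U(m) = sqrt(m + sqrt(-5 + m))
U(((1 + 2)*(-1))**2) - 19951 = sqrt(((1 + 2)*(-1))**2 + sqrt(-5 + ((1 + 2)*(-1))**2)) - 19951 = sqrt((3*(-1))**2 + sqrt(-5 + (3*(-1))**2)) - 19951 = sqrt((-3)**2 + sqrt(-5 + (-3)**2)) - 19951 = sqrt(9 + sqrt(-5 + 9)) - 19951 = sqrt(9 + sqrt(4)) - 19951 = sqrt(9 + 2) - 19951 = sqrt(11) - 19951 = -19951 + sqrt(11)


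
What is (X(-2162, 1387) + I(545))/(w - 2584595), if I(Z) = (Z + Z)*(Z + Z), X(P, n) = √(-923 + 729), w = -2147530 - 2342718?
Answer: -1188100/7074843 - I*√194/7074843 ≈ -0.16793 - 1.9687e-6*I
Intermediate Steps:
w = -4490248
X(P, n) = I*√194 (X(P, n) = √(-194) = I*√194)
I(Z) = 4*Z² (I(Z) = (2*Z)*(2*Z) = 4*Z²)
(X(-2162, 1387) + I(545))/(w - 2584595) = (I*√194 + 4*545²)/(-4490248 - 2584595) = (I*√194 + 4*297025)/(-7074843) = (I*√194 + 1188100)*(-1/7074843) = (1188100 + I*√194)*(-1/7074843) = -1188100/7074843 - I*√194/7074843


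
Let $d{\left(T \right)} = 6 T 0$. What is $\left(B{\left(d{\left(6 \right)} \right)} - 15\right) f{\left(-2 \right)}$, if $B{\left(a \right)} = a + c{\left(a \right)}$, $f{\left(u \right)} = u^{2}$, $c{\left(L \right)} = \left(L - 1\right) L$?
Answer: $-60$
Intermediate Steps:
$c{\left(L \right)} = L \left(-1 + L\right)$ ($c{\left(L \right)} = \left(-1 + L\right) L = L \left(-1 + L\right)$)
$d{\left(T \right)} = 0$
$B{\left(a \right)} = a + a \left(-1 + a\right)$
$\left(B{\left(d{\left(6 \right)} \right)} - 15\right) f{\left(-2 \right)} = \left(0^{2} - 15\right) \left(-2\right)^{2} = \left(0 - 15\right) 4 = \left(-15\right) 4 = -60$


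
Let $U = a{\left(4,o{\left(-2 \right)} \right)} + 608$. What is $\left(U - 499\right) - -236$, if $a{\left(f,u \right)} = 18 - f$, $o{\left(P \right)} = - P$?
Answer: $359$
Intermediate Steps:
$U = 622$ ($U = \left(18 - 4\right) + 608 = 14 + 608 = 622$)
$\left(U - 499\right) - -236 = \left(622 - 499\right) - -236 = \left(622 - 499\right) + 236 = 123 + 236 = 359$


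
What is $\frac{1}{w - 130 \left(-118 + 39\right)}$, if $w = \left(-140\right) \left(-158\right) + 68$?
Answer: $\frac{1}{32458} \approx 3.0809 \cdot 10^{-5}$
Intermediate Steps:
$w = 22188$ ($w = 22120 + 68 = 22188$)
$\frac{1}{w - 130 \left(-118 + 39\right)} = \frac{1}{22188 - 130 \left(-118 + 39\right)} = \frac{1}{22188 - -10270} = \frac{1}{22188 + 10270} = \frac{1}{32458}$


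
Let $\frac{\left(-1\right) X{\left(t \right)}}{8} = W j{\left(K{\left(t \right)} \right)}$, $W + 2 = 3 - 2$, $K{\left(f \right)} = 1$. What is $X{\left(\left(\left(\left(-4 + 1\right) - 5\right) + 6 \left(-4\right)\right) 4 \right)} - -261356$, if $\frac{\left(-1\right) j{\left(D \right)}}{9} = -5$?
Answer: $261716$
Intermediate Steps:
$j{\left(D \right)} = 45$ ($j{\left(D \right)} = \left(-9\right) \left(-5\right) = 45$)
$W = -1$ ($W = -2 + \left(3 - 2\right) = -2 + 1 = -1$)
$X{\left(t \right)} = 360$ ($X{\left(t \right)} = - 8 \left(\left(-1\right) 45\right) = \left(-8\right) \left(-45\right) = 360$)
$X{\left(\left(\left(\left(-4 + 1\right) - 5\right) + 6 \left(-4\right)\right) 4 \right)} - -261356 = 360 - -261356 = 360 + 261356 = 261716$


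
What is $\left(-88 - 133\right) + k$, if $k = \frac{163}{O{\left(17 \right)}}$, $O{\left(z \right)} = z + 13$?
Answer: $- \frac{6467}{30} \approx -215.57$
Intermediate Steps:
$O{\left(z \right)} = 13 + z$
$k = \frac{163}{30}$ ($k = \frac{163}{13 + 17} = \frac{163}{30} \approx 5.4333$)
$\left(-88 - 133\right) + k = \left(-88 - 133\right) + \frac{163}{30} = -221 + \frac{163}{30} = - \frac{6467}{30}$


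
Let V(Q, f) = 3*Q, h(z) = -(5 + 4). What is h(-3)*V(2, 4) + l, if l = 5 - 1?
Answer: -50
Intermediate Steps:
l = 4
h(z) = -9 (h(z) = -1*9 = -9)
h(-3)*V(2, 4) + l = -27*2 + 4 = -9*6 + 4 = -54 + 4 = -50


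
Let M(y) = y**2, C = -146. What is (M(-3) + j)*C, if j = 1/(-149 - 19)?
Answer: -110303/84 ≈ -1313.1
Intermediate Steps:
j = -1/168 (j = 1/(-168) = -1/168 ≈ -0.0059524)
(M(-3) + j)*C = ((-3)**2 - 1/168)*(-146) = (9 - 1/168)*(-146) = (1511/168)*(-146) = -110303/84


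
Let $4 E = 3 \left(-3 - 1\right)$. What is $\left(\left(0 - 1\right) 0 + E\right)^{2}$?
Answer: $9$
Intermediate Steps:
$E = -3$ ($E = \frac{3 \left(-3 - 1\right)}{4} = \frac{3 \left(-4\right)}{4} = \frac{1}{4} \left(-12\right) = -3$)
$\left(\left(0 - 1\right) 0 + E\right)^{2} = \left(\left(0 - 1\right) 0 - 3\right)^{2} = \left(\left(-1\right) 0 - 3\right)^{2} = \left(0 - 3\right)^{2} = \left(-3\right)^{2} = 9$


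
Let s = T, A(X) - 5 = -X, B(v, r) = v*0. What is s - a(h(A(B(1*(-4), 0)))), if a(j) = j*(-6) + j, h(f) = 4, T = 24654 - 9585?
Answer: 15089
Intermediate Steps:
B(v, r) = 0
A(X) = 5 - X
T = 15069
s = 15069
a(j) = -5*j (a(j) = -6*j + j = -5*j)
s - a(h(A(B(1*(-4), 0)))) = 15069 - (-5)*4 = 15069 - 1*(-20) = 15069 + 20 = 15089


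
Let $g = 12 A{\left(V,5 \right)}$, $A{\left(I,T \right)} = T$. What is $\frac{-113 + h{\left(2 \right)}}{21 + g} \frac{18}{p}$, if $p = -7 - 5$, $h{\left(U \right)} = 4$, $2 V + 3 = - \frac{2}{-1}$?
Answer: $\frac{109}{54} \approx 2.0185$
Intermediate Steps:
$V = - \frac{1}{2}$ ($V = - \frac{3}{2} + \frac{\left(-2\right) \frac{1}{-1}}{2} = - \frac{3}{2} + \frac{\left(-2\right) \left(-1\right)}{2} = - \frac{3}{2} + \frac{1}{2} \cdot 2 = - \frac{3}{2} + 1 = - \frac{1}{2} \approx -0.5$)
$g = 60$ ($g = 12 \cdot 5 = 60$)
$p = -12$ ($p = -7 - 5 = -12$)
$\frac{-113 + h{\left(2 \right)}}{21 + g} \frac{18}{p} = \frac{-113 + 4}{21 + 60} \frac{18}{-12} = - \frac{109}{81} \cdot 18 \left(- \frac{1}{12}\right) = \left(-109\right) \frac{1}{81} \left(- \frac{3}{2}\right) = \left(- \frac{109}{81}\right) \left(- \frac{3}{2}\right) = \frac{109}{54}$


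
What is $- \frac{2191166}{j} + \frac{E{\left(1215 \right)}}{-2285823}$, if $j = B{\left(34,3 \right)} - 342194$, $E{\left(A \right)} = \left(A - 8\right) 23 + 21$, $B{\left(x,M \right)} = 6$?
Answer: $\frac{2499555486301}{391090600362} \approx 6.3912$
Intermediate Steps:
$E{\left(A \right)} = -163 + 23 A$ ($E{\left(A \right)} = \left(-8 + A\right) 23 + 21 = \left(-184 + 23 A\right) + 21 = -163 + 23 A$)
$j = -342188$ ($j = 6 - 342194 = -342188$)
$- \frac{2191166}{j} + \frac{E{\left(1215 \right)}}{-2285823} = - \frac{2191166}{-342188} + \frac{-163 + 23 \cdot 1215}{-2285823} = \left(-2191166\right) \left(- \frac{1}{342188}\right) + \left(-163 + 27945\right) \left(- \frac{1}{2285823}\right) = \frac{1095583}{171094} + 27782 \left(- \frac{1}{2285823}\right) = \frac{1095583}{171094} - \frac{27782}{2285823} = \frac{2499555486301}{391090600362}$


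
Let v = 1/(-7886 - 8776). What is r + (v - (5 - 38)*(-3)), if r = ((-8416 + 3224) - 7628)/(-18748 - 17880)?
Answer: -15051426913/152573934 ≈ -98.650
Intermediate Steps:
v = -1/16662 (v = 1/(-16662) = -1/16662 ≈ -6.0017e-5)
r = 3205/9157 (r = (-5192 - 7628)/(-36628) = -12820*(-1/36628) = 3205/9157 ≈ 0.35001)
r + (v - (5 - 38)*(-3)) = 3205/9157 + (-1/16662 - (5 - 38)*(-3)) = 3205/9157 + (-1/16662 - (-33)*(-3)) = 3205/9157 + (-1/16662 - 1*99) = 3205/9157 + (-1/16662 - 99) = 3205/9157 - 1649539/16662 = -15051426913/152573934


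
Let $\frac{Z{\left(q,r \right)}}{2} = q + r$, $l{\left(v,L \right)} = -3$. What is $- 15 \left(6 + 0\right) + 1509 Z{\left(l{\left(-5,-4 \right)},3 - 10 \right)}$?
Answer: $-30270$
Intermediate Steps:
$Z{\left(q,r \right)} = 2 q + 2 r$ ($Z{\left(q,r \right)} = 2 \left(q + r\right) = 2 q + 2 r$)
$- 15 \left(6 + 0\right) + 1509 Z{\left(l{\left(-5,-4 \right)},3 - 10 \right)} = - 15 \left(6 + 0\right) + 1509 \left(2 \left(-3\right) + 2 \left(3 - 10\right)\right) = \left(-15\right) 6 + 1509 \left(-6 + 2 \left(-7\right)\right) = -90 + 1509 \left(-6 - 14\right) = -90 + 1509 \left(-20\right) = -90 - 30180 = -30270$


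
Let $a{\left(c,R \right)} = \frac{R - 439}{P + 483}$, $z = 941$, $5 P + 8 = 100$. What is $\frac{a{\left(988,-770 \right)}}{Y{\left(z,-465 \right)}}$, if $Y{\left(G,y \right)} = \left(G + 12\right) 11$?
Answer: $- \frac{6045}{26280881} \approx -0.00023002$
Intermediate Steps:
$P = \frac{92}{5}$ ($P = - \frac{8}{5} + \frac{1}{5} \cdot 100 = - \frac{8}{5} + 20 = \frac{92}{5} \approx 18.4$)
$Y{\left(G,y \right)} = 132 + 11 G$ ($Y{\left(G,y \right)} = \left(12 + G\right) 11 = 132 + 11 G$)
$a{\left(c,R \right)} = - \frac{2195}{2507} + \frac{5 R}{2507}$ ($a{\left(c,R \right)} = \frac{R - 439}{\frac{92}{5} + 483} = \frac{-439 + R}{\frac{2507}{5}} = \left(-439 + R\right) \frac{5}{2507} = - \frac{2195}{2507} + \frac{5 R}{2507}$)
$\frac{a{\left(988,-770 \right)}}{Y{\left(z,-465 \right)}} = \frac{- \frac{2195}{2507} + \frac{5}{2507} \left(-770\right)}{132 + 11 \cdot 941} = \frac{- \frac{2195}{2507} - \frac{3850}{2507}}{132 + 10351} = - \frac{6045}{2507 \cdot 10483} = \left(- \frac{6045}{2507}\right) \frac{1}{10483} = - \frac{6045}{26280881}$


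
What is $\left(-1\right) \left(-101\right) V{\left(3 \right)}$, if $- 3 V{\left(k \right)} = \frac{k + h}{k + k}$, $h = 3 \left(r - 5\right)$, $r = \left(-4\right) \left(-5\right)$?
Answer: $- \frac{808}{3} \approx -269.33$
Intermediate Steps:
$r = 20$
$h = 45$ ($h = 3 \left(20 - 5\right) = 3 \cdot 15 = 45$)
$V{\left(k \right)} = - \frac{45 + k}{6 k}$ ($V{\left(k \right)} = - \frac{\left(k + 45\right) \frac{1}{k + k}}{3} = - \frac{\left(45 + k\right) \frac{1}{2 k}}{3} = - \frac{\frac{1}{2} \frac{1}{k} \left(45 + k\right)}{3} = - \frac{45 + k}{6 k}$)
$\left(-1\right) \left(-101\right) V{\left(3 \right)} = \left(-1\right) \left(-101\right) \frac{-45 - 3}{6 \cdot 3} = 101 \cdot \frac{1}{6} \cdot \frac{1}{3} \left(-45 - 3\right) = 101 \cdot \frac{1}{6} \cdot \frac{1}{3} \left(-48\right) = 101 \left(- \frac{8}{3}\right) = - \frac{808}{3}$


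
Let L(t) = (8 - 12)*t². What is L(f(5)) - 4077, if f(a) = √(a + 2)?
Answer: -4105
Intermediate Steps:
f(a) = √(2 + a)
L(t) = -4*t²
L(f(5)) - 4077 = -4*(√(2 + 5))² - 4077 = -4*(√7)² - 4077 = -4*7 - 4077 = -28 - 4077 = -4105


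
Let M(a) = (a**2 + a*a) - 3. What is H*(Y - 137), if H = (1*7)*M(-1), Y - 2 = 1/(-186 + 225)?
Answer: 36848/39 ≈ 944.82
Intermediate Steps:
M(a) = -3 + 2*a**2 (M(a) = (a**2 + a**2) - 3 = 2*a**2 - 3 = -3 + 2*a**2)
Y = 79/39 (Y = 2 + 1/(-186 + 225) = 2 + 1/39 = 79/39 ≈ 2.0256)
H = -7 (H = (1*7)*(-3 + 2*(-1)**2) = 7*(-3 + 2*1) = 7*(-3 + 2) = 7*(-1) = -7)
H*(Y - 137) = -7*(79/39 - 137) = -7*(-5264/39) = 36848/39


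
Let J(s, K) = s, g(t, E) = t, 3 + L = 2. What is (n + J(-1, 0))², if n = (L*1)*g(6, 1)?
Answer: 49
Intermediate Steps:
L = -1 (L = -3 + 2 = -1)
n = -6 (n = -1*1*6 = -1*6 = -6)
(n + J(-1, 0))² = (-6 - 1)² = (-7)² = 49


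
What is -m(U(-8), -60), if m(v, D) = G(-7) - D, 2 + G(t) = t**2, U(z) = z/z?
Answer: -107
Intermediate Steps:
U(z) = 1
G(t) = -2 + t**2
m(v, D) = 47 - D (m(v, D) = (-2 + (-7)**2) - D = (-2 + 49) - D = 47 - D)
-m(U(-8), -60) = -(47 - 1*(-60)) = -(47 + 60) = -1*107 = -107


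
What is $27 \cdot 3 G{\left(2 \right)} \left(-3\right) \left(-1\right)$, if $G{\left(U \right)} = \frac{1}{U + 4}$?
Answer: $\frac{81}{2} \approx 40.5$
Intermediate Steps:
$G{\left(U \right)} = \frac{1}{4 + U}$
$27 \cdot 3 G{\left(2 \right)} \left(-3\right) \left(-1\right) = 27 \frac{3}{4 + 2} \left(-3\right) \left(-1\right) = 27 \cdot \frac{3}{6} \left(-3\right) \left(-1\right) = 27 \cdot 3 \cdot \frac{1}{6} \left(-3\right) \left(-1\right) = 27 \cdot \frac{1}{2} \left(-3\right) \left(-1\right) = 27 \left(- \frac{3}{2}\right) \left(-1\right) = \left(- \frac{81}{2}\right) \left(-1\right) = \frac{81}{2}$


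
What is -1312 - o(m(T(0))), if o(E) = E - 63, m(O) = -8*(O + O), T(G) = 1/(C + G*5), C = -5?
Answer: -6261/5 ≈ -1252.2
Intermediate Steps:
T(G) = 1/(-5 + 5*G) (T(G) = 1/(-5 + G*5) = 1/(-5 + 5*G))
m(O) = -16*O
o(E) = -63 + E
-1312 - o(m(T(0))) = -1312 - (-63 - 16/(5*(-1 + 0))) = -1312 - (-63 - 16/(5*(-1))) = -1312 - (-63 - 16*(-1)/5) = -1312 - (-63 - 16*(-⅕)) = -1312 - (-63 + 16/5) = -1312 - 1*(-299/5) = -1312 + 299/5 = -6261/5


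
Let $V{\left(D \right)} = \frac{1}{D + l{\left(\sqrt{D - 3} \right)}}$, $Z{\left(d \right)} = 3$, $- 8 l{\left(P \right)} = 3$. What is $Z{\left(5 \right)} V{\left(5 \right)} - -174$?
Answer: $\frac{6462}{37} \approx 174.65$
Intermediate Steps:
$l{\left(P \right)} = - \frac{3}{8}$ ($l{\left(P \right)} = \left(- \frac{1}{8}\right) 3 = - \frac{3}{8}$)
$V{\left(D \right)} = \frac{1}{- \frac{3}{8} + D}$ ($V{\left(D \right)} = \frac{1}{D - \frac{3}{8}} = \frac{1}{- \frac{3}{8} + D}$)
$Z{\left(5 \right)} V{\left(5 \right)} - -174 = 3 \frac{8}{-3 + 8 \cdot 5} - -174 = 3 \frac{8}{-3 + 40} + 174 = 3 \cdot \frac{8}{37} + 174 = \frac{24}{37} + 174 = \frac{6462}{37}$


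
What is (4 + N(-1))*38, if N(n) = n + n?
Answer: 76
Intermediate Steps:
N(n) = 2*n
(4 + N(-1))*38 = (4 + 2*(-1))*38 = (4 - 2)*38 = 2*38 = 76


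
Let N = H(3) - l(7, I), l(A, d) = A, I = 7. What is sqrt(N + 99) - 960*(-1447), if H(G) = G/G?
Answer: 1389120 + sqrt(93) ≈ 1.3891e+6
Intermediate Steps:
H(G) = 1
N = -6 (N = 1 - 1*7 = 1 - 7 = -6)
sqrt(N + 99) - 960*(-1447) = sqrt(-6 + 99) - 960*(-1447) = sqrt(93) + 1389120 = 1389120 + sqrt(93)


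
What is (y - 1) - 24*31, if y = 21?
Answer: -724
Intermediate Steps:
(y - 1) - 24*31 = (21 - 1) - 24*31 = 20 - 744 = -724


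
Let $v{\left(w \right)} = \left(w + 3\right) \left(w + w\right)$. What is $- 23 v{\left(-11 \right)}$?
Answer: $-4048$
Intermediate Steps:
$v{\left(w \right)} = 2 w \left(3 + w\right)$ ($v{\left(w \right)} = \left(3 + w\right) 2 w = 2 w \left(3 + w\right)$)
$- 23 v{\left(-11 \right)} = - 23 \cdot 2 \left(-11\right) \left(3 - 11\right) = - 23 \cdot 2 \left(-11\right) \left(-8\right) = \left(-23\right) 176 = -4048$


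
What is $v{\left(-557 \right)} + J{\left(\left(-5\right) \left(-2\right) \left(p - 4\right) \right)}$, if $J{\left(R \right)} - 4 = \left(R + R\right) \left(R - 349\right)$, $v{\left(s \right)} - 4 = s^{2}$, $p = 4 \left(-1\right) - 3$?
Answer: $411237$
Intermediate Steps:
$p = -7$ ($p = -4 - 3 = -7$)
$v{\left(s \right)} = 4 + s^{2}$
$J{\left(R \right)} = 4 + 2 R \left(-349 + R\right)$ ($J{\left(R \right)} = 4 + \left(R + R\right) \left(R - 349\right) = 4 + 2 R \left(-349 + R\right)$)
$v{\left(-557 \right)} + J{\left(\left(-5\right) \left(-2\right) \left(p - 4\right) \right)} = \left(4 + \left(-557\right)^{2}\right) + \left(4 - 698 \left(-5\right) \left(-2\right) \left(-7 - 4\right) + 2 \left(\left(-5\right) \left(-2\right) \left(-7 - 4\right)\right)^{2}\right) = \left(4 + 310249\right) + \left(4 - 698 \cdot 10 \left(-11\right) + 2 \left(10 \left(-11\right)\right)^{2}\right) = 310253 + \left(4 - -76780 + 2 \left(-110\right)^{2}\right) = 310253 + \left(4 + 76780 + 2 \cdot 12100\right) = 310253 + \left(4 + 76780 + 24200\right) = 310253 + 100984 = 411237$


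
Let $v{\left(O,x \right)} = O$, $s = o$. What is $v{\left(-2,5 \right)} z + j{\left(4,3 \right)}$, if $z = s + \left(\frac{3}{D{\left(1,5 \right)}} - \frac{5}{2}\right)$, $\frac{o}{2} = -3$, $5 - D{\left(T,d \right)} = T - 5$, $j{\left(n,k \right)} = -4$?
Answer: $\frac{37}{3} \approx 12.333$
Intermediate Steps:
$D{\left(T,d \right)} = 10 - T$ ($D{\left(T,d \right)} = 5 - \left(T - 5\right) = 5 - \left(-5 + T\right) = 10 - T$)
$o = -6$ ($o = 2 \left(-3\right) = -6$)
$s = -6$
$z = - \frac{49}{6}$ ($z = -6 + \left(\frac{3}{10 - 1} - \frac{5}{2}\right) = -6 - \left(\frac{5}{2} - \frac{3}{9}\right) = -6 + \left(3 \cdot \frac{1}{9} - \frac{5}{2}\right) = -6 + \left(\frac{1}{3} - \frac{5}{2}\right) = -6 - \frac{13}{6} = - \frac{49}{6} \approx -8.1667$)
$v{\left(-2,5 \right)} z + j{\left(4,3 \right)} = \left(-2\right) \left(- \frac{49}{6}\right) - 4 = \frac{49}{3} - 4 = \frac{37}{3}$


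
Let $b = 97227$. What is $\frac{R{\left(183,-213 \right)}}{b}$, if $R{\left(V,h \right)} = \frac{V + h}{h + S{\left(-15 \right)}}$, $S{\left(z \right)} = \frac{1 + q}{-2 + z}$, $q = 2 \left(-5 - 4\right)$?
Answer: $\frac{5}{3435354} \approx 1.4555 \cdot 10^{-6}$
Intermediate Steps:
$q = -18$ ($q = 2 \left(-9\right) = -18$)
$S{\left(z \right)} = - \frac{17}{-2 + z}$ ($S{\left(z \right)} = \frac{1 - 18}{-2 + z} = - \frac{17}{-2 + z}$)
$R{\left(V,h \right)} = \frac{V + h}{1 + h}$ ($R{\left(V,h \right)} = \frac{V + h}{h - \frac{17}{-2 - 15}} = \frac{V + h}{h - \frac{17}{-17}} = \frac{V + h}{h - -1} = \frac{V + h}{h + 1} = \frac{V + h}{1 + h}$)
$\frac{R{\left(183,-213 \right)}}{b} = \frac{\frac{1}{1 - 213} \left(183 - 213\right)}{97227} = \frac{1}{-212} \left(-30\right) \frac{1}{97227} = \left(- \frac{1}{212}\right) \left(-30\right) \frac{1}{97227} = \frac{15}{106} \cdot \frac{1}{97227} = \frac{5}{3435354}$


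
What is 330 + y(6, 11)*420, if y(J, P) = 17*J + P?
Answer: 47790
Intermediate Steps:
y(J, P) = P + 17*J
330 + y(6, 11)*420 = 330 + (11 + 17*6)*420 = 330 + (11 + 102)*420 = 330 + 113*420 = 330 + 47460 = 47790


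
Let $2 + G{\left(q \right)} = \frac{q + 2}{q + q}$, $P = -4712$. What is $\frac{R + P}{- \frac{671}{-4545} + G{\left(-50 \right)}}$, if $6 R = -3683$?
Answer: $\frac{242059125}{62374} \approx 3880.8$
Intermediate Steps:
$R = - \frac{3683}{6}$ ($R = \frac{1}{6} \left(-3683\right) = - \frac{3683}{6} \approx -613.83$)
$G{\left(q \right)} = -2 + \frac{2 + q}{2 q}$ ($G{\left(q \right)} = -2 + \frac{q + 2}{q + q} = -2 + \frac{2 + q}{2 q}$)
$\frac{R + P}{- \frac{671}{-4545} + G{\left(-50 \right)}} = \frac{- \frac{3683}{6} - 4712}{- \frac{671}{-4545} - \left(\frac{3}{2} - \frac{1}{-50}\right)} = - \frac{31955}{6 \left(\left(-671\right) \left(- \frac{1}{4545}\right) - \frac{38}{25}\right)} = - \frac{31955}{6 \left(\frac{671}{4545} - \frac{38}{25}\right)} = - \frac{31955}{6 \left(- \frac{31187}{22725}\right)} = \left(- \frac{31955}{6}\right) \left(- \frac{22725}{31187}\right) = \frac{242059125}{62374}$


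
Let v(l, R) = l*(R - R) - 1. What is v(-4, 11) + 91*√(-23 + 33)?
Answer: -1 + 91*√10 ≈ 286.77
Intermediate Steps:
v(l, R) = -1 (v(l, R) = l*0 - 1 = 0 - 1 = -1)
v(-4, 11) + 91*√(-23 + 33) = -1 + 91*√(-23 + 33) = -1 + 91*√10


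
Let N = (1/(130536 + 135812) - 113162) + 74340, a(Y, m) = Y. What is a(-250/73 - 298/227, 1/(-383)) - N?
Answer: 171325916030013/4413652708 ≈ 38817.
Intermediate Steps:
N = -10340162055/266348 (N = (1/266348 - 113162) + 74340 = -30140472375/266348 + 74340 = -10340162055/266348 ≈ -38822.)
a(-250/73 - 298/227, 1/(-383)) - N = (-250/73 - 298/227) - 1*(-10340162055/266348) = (-250*1/73 - 298*1/227) + 10340162055/266348 = (-250/73 - 298/227) + 10340162055/266348 = -78504/16571 + 10340162055/266348 = 171325916030013/4413652708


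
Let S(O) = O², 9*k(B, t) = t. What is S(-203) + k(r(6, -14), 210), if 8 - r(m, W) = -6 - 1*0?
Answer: 123697/3 ≈ 41232.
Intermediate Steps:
r(m, W) = 14 (r(m, W) = 8 - (-6 - 1*0) = 8 - (-6 + 0) = 8 - 1*(-6) = 8 + 6 = 14)
k(B, t) = t/9
S(-203) + k(r(6, -14), 210) = (-203)² + (⅑)*210 = 41209 + 70/3 = 123697/3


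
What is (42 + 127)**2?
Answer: 28561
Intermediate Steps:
(42 + 127)**2 = 169**2 = 28561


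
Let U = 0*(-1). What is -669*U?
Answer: 0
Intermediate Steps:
U = 0
-669*U = -669*0 = 0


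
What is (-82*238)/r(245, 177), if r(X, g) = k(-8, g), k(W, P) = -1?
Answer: 19516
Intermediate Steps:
r(X, g) = -1
(-82*238)/r(245, 177) = -82*238/(-1) = -19516*(-1) = 19516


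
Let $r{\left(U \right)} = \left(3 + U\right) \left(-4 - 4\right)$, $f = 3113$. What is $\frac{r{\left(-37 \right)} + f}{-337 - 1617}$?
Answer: $- \frac{3385}{1954} \approx -1.7323$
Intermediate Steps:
$r{\left(U \right)} = -24 - 8 U$ ($r{\left(U \right)} = \left(3 + U\right) \left(-4 - 4\right) = \left(3 + U\right) \left(-8\right) = -24 - 8 U$)
$\frac{r{\left(-37 \right)} + f}{-337 - 1617} = \frac{\left(-24 - -296\right) + 3113}{-337 - 1617} = \frac{\left(-24 + 296\right) + 3113}{-1954} = \left(272 + 3113\right) \left(- \frac{1}{1954}\right) = 3385 \left(- \frac{1}{1954}\right) = - \frac{3385}{1954}$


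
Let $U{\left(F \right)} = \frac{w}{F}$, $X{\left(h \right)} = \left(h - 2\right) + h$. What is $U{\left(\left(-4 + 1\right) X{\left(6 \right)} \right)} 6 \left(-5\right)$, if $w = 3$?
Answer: $3$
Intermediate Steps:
$X{\left(h \right)} = -2 + 2 h$ ($X{\left(h \right)} = \left(-2 + h\right) + h = -2 + 2 h$)
$U{\left(F \right)} = \frac{3}{F}$
$U{\left(\left(-4 + 1\right) X{\left(6 \right)} \right)} 6 \left(-5\right) = \frac{3}{\left(-4 + 1\right) \left(-2 + 2 \cdot 6\right)} 6 \left(-5\right) = \frac{3}{\left(-3\right) \left(-2 + 12\right)} 6 \left(-5\right) = \frac{3}{\left(-3\right) 10} \cdot 6 \left(-5\right) = \frac{3}{-30} \cdot 6 \left(-5\right) = 3 \left(- \frac{1}{30}\right) 6 \left(-5\right) = \left(- \frac{1}{10}\right) 6 \left(-5\right) = \left(- \frac{3}{5}\right) \left(-5\right) = 3$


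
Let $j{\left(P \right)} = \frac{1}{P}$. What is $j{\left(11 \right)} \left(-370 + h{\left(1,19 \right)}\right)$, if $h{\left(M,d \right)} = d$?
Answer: $- \frac{351}{11} \approx -31.909$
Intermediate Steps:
$j{\left(11 \right)} \left(-370 + h{\left(1,19 \right)}\right) = \frac{-370 + 19}{11} = \frac{1}{11} \left(-351\right) = - \frac{351}{11}$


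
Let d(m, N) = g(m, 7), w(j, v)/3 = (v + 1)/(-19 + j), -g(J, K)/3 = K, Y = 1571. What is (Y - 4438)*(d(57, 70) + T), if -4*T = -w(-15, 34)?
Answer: 8489187/136 ≈ 62421.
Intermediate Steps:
g(J, K) = -3*K
w(j, v) = 3*(1 + v)/(-19 + j) (w(j, v) = 3*((v + 1)/(-19 + j)) = 3*((1 + v)/(-19 + j)) = 3*(1 + v)/(-19 + j))
d(m, N) = -21 (d(m, N) = -3*7 = -21)
T = -105/136 (T = -(-1)*3*(1 + 34)/(-19 - 15)/4 = -(-1)*3*35/(-34)/4 = -(-1)*3*(-1/34)*35/4 = -(-1)*(-105)/(4*34) = -¼*105/34 = -105/136 ≈ -0.77206)
(Y - 4438)*(d(57, 70) + T) = (1571 - 4438)*(-21 - 105/136) = -2867*(-2961/136) = 8489187/136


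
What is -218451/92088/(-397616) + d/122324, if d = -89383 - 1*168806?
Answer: -787811207335099/373247855327616 ≈ -2.1107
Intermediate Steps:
d = -258189 (d = -89383 - 168806 = -258189)
-218451/92088/(-397616) + d/122324 = -218451/92088/(-397616) - 258189/122324 = -218451*1/92088*(-1/397616) - 258189*1/122324 = -72817/30696*(-1/397616) - 258189/122324 = 72817/12205220736 - 258189/122324 = -787811207335099/373247855327616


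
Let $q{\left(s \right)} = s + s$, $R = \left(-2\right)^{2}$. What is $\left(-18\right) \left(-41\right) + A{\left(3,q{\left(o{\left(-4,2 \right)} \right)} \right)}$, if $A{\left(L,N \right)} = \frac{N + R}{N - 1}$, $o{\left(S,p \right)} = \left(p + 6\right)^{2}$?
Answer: $\frac{93858}{127} \approx 739.04$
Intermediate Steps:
$o{\left(S,p \right)} = \left(6 + p\right)^{2}$
$R = 4$
$q{\left(s \right)} = 2 s$
$A{\left(L,N \right)} = \frac{4 + N}{-1 + N}$ ($A{\left(L,N \right)} = \frac{N + 4}{N - 1} = \frac{4 + N}{-1 + N}$)
$\left(-18\right) \left(-41\right) + A{\left(3,q{\left(o{\left(-4,2 \right)} \right)} \right)} = \left(-18\right) \left(-41\right) + \frac{4 + 2 \left(6 + 2\right)^{2}}{-1 + 2 \left(6 + 2\right)^{2}} = 738 + \frac{4 + 2 \cdot 8^{2}}{-1 + 2 \cdot 8^{2}} = 738 + \frac{4 + 2 \cdot 64}{-1 + 2 \cdot 64} = 738 + \frac{4 + 128}{-1 + 128} = 738 + \frac{1}{127} \cdot 132 = 738 + \frac{132}{127} = \frac{93858}{127}$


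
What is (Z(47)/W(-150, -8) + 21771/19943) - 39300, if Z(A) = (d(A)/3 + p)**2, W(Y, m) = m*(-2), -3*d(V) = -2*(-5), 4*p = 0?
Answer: -253930655221/6461532 ≈ -39299.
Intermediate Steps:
p = 0 (p = (1/4)*0 = 0)
d(V) = -10/3 (d(V) = -(-2)*(-5)/3 = -1/3*10 = -10/3)
W(Y, m) = -2*m
Z(A) = 100/81 (Z(A) = (-10/3/3 + 0)**2 = (-10/3*1/3 + 0)**2 = (-10/9 + 0)**2 = (-10/9)**2 = 100/81)
(Z(47)/W(-150, -8) + 21771/19943) - 39300 = (100/(81*((-2*(-8)))) + 21771/19943) - 39300 = ((100/81)/16 + 21771*(1/19943)) - 39300 = ((100/81)*(1/16) + 21771/19943) - 39300 = (25/324 + 21771/19943) - 39300 = 7552379/6461532 - 39300 = -253930655221/6461532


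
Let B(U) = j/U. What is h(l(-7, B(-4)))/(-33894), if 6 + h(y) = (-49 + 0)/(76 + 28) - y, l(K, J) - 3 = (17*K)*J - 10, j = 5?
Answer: 15415/3524976 ≈ 0.0043731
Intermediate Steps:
B(U) = 5/U
l(K, J) = -7 + 17*J*K (l(K, J) = 3 + ((17*K)*J - 10) = 3 + (17*J*K - 10) = 3 + (-10 + 17*J*K) = -7 + 17*J*K)
h(y) = -673/104 - y (h(y) = -6 + ((-49 + 0)/(76 + 28) - y) = -6 + (-49/104 - y) = -673/104 - y)
h(l(-7, B(-4)))/(-33894) = (-673/104 - (-7 + 17*(5/(-4))*(-7)))/(-33894) = (-673/104 - (-7 + 17*(5*(-¼))*(-7)))*(-1/33894) = (-673/104 - (-7 + 17*(-5/4)*(-7)))*(-1/33894) = (-673/104 - (-7 + 595/4))*(-1/33894) = (-673/104 - 1*567/4)*(-1/33894) = (-673/104 - 567/4)*(-1/33894) = -15415/104*(-1/33894) = 15415/3524976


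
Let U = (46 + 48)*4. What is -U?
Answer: -376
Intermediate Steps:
U = 376 (U = 94*4 = 376)
-U = -1*376 = -376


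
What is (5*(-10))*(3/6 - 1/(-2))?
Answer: -50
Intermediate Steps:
(5*(-10))*(3/6 - 1/(-2)) = -50*(3*(⅙) - 1*(-½)) = -50*(½ + ½) = -50*1 = -50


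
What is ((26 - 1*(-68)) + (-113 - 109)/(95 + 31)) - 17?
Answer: 1580/21 ≈ 75.238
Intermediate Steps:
((26 - 1*(-68)) + (-113 - 109)/(95 + 31)) - 17 = ((26 + 68) - 222/126) - 17 = (94 - 222*1/126) - 17 = (94 - 37/21) - 17 = 1937/21 - 17 = 1580/21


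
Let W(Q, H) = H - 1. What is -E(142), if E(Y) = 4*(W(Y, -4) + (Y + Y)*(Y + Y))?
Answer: -322604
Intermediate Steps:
W(Q, H) = -1 + H
E(Y) = -20 + 16*Y² (E(Y) = 4*((-1 - 4) + (Y + Y)*(Y + Y)) = 4*(-5 + (2*Y)*(2*Y)) = 4*(-5 + 4*Y²) = -20 + 16*Y²)
-E(142) = -(-20 + 16*142²) = -(-20 + 16*20164) = -(-20 + 322624) = -1*322604 = -322604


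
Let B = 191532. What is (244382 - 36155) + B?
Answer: 399759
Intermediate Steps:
(244382 - 36155) + B = (244382 - 36155) + 191532 = 208227 + 191532 = 399759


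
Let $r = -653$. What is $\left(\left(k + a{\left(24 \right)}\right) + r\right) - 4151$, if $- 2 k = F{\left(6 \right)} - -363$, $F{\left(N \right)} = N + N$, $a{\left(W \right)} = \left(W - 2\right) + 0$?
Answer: $- \frac{9939}{2} \approx -4969.5$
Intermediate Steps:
$a{\left(W \right)} = -2 + W$ ($a{\left(W \right)} = \left(-2 + W\right) + 0 = -2 + W$)
$F{\left(N \right)} = 2 N$
$k = - \frac{375}{2}$ ($k = - \frac{2 \cdot 6 - -363}{2} = - \frac{12 + 363}{2} = \left(- \frac{1}{2}\right) 375 = - \frac{375}{2} \approx -187.5$)
$\left(\left(k + a{\left(24 \right)}\right) + r\right) - 4151 = \left(\left(- \frac{375}{2} + \left(-2 + 24\right)\right) - 653\right) - 4151 = \left(\left(- \frac{375}{2} + 22\right) - 653\right) - 4151 = \left(- \frac{331}{2} - 653\right) - 4151 = - \frac{1637}{2} - 4151 = - \frac{9939}{2}$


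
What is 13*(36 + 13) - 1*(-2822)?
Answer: 3459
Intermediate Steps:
13*(36 + 13) - 1*(-2822) = 13*49 + 2822 = 637 + 2822 = 3459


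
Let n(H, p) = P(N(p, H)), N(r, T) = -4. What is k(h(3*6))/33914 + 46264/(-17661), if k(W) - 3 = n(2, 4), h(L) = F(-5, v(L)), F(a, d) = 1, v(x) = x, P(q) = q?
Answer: -1569014957/598955154 ≈ -2.6196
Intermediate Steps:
n(H, p) = -4
h(L) = 1
k(W) = -1 (k(W) = 3 - 4 = -1)
k(h(3*6))/33914 + 46264/(-17661) = -1/33914 + 46264/(-17661) = -1*1/33914 + 46264*(-1/17661) = -1/33914 - 46264/17661 = -1569014957/598955154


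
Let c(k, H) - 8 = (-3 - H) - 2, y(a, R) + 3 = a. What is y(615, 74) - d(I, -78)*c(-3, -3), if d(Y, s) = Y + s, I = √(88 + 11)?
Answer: 1080 - 18*√11 ≈ 1020.3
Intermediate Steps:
y(a, R) = -3 + a
I = 3*√11 (I = √99 = 3*√11 ≈ 9.9499)
c(k, H) = 3 - H (c(k, H) = 8 + ((-3 - H) - 2) = 8 + (-5 - H) = 3 - H)
y(615, 74) - d(I, -78)*c(-3, -3) = (-3 + 615) - (3*√11 - 78)*(3 - 1*(-3)) = 612 - (-78 + 3*√11)*(3 + 3) = 612 - (-78 + 3*√11)*6 = 612 - (-468 + 18*√11) = 612 + (468 - 18*√11) = 1080 - 18*√11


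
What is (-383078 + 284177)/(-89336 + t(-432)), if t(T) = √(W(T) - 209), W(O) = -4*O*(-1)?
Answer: 226549224/204639047 + 32967*I*√1937/2660307611 ≈ 1.1071 + 0.0005454*I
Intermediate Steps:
W(O) = 4*O
t(T) = √(-209 + 4*T) (t(T) = √(4*T - 209) = √(-209 + 4*T))
(-383078 + 284177)/(-89336 + t(-432)) = (-383078 + 284177)/(-89336 + √(-209 + 4*(-432))) = -98901/(-89336 + √(-209 - 1728)) = -98901/(-89336 + √(-1937)) = -98901/(-89336 + I*√1937)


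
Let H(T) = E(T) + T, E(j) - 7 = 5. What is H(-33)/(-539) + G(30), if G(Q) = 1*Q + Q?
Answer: 4623/77 ≈ 60.039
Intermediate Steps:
E(j) = 12 (E(j) = 7 + 5 = 12)
G(Q) = 2*Q (G(Q) = Q + Q = 2*Q)
H(T) = 12 + T
H(-33)/(-539) + G(30) = (12 - 33)/(-539) + 2*30 = -21*(-1/539) + 60 = 3/77 + 60 = 4623/77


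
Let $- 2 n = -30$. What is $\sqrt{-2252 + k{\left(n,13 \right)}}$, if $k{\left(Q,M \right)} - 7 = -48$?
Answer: $i \sqrt{2293} \approx 47.885 i$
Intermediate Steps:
$n = 15$ ($n = \left(- \frac{1}{2}\right) \left(-30\right) = 15$)
$k{\left(Q,M \right)} = -41$ ($k{\left(Q,M \right)} = 7 - 48 = -41$)
$\sqrt{-2252 + k{\left(n,13 \right)}} = \sqrt{-2252 - 41} = \sqrt{-2293} = i \sqrt{2293}$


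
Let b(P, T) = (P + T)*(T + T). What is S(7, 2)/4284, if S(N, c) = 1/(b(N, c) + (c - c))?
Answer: 1/154224 ≈ 6.4841e-6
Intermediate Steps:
b(P, T) = 2*T*(P + T) (b(P, T) = (P + T)*(2*T) = 2*T*(P + T))
S(N, c) = 1/(2*c*(N + c)) (S(N, c) = 1/(2*c*(N + c) + (c - c)) = 1/(2*c*(N + c) + 0) = 1/(2*c*(N + c)))
S(7, 2)/4284 = ((½)/(2*(7 + 2)))/4284 = ((½)*(½)/9)*(1/4284) = ((½)*(½)*(⅑))*(1/4284) = (1/36)*(1/4284) = 1/154224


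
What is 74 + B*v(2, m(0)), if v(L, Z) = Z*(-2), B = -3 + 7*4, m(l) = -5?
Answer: 324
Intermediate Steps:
B = 25 (B = -3 + 28 = 25)
v(L, Z) = -2*Z
74 + B*v(2, m(0)) = 74 + 25*(-2*(-5)) = 74 + 25*10 = 74 + 250 = 324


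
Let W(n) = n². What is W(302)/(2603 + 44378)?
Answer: 91204/46981 ≈ 1.9413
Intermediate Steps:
W(302)/(2603 + 44378) = 302²/(2603 + 44378) = 91204/46981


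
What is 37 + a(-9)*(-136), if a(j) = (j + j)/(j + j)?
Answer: -99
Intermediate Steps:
a(j) = 1 (a(j) = (2*j)/((2*j)) = (2*j)*(1/(2*j)) = 1)
37 + a(-9)*(-136) = 37 + 1*(-136) = 37 - 136 = -99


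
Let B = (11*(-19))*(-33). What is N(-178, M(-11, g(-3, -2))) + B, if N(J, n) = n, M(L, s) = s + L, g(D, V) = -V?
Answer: 6888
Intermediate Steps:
M(L, s) = L + s
B = 6897 (B = -209*(-33) = 6897)
N(-178, M(-11, g(-3, -2))) + B = (-11 - 1*(-2)) + 6897 = (-11 + 2) + 6897 = -9 + 6897 = 6888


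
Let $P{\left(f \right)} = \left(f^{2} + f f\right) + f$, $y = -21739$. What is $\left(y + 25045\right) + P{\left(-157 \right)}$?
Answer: $52447$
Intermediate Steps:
$P{\left(f \right)} = f + 2 f^{2}$ ($P{\left(f \right)} = \left(f^{2} + f^{2}\right) + f = 2 f^{2} + f = f + 2 f^{2}$)
$\left(y + 25045\right) + P{\left(-157 \right)} = \left(-21739 + 25045\right) - 157 \left(1 + 2 \left(-157\right)\right) = 3306 - 157 \left(1 - 314\right) = 3306 - -49141 = 3306 + 49141 = 52447$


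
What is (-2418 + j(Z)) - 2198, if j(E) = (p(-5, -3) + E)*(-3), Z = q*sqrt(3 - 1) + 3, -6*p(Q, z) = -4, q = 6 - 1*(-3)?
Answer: -4627 - 27*sqrt(2) ≈ -4665.2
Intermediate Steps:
q = 9 (q = 6 + 3 = 9)
p(Q, z) = 2/3 (p(Q, z) = -1/6*(-4) = 2/3)
Z = 3 + 9*sqrt(2) (Z = 9*sqrt(3 - 1) + 3 = 9*sqrt(2) + 3 = 3 + 9*sqrt(2) ≈ 15.728)
j(E) = -2 - 3*E (j(E) = (2/3 + E)*(-3) = -2 - 3*E)
(-2418 + j(Z)) - 2198 = (-2418 + (-2 - 3*(3 + 9*sqrt(2)))) - 2198 = (-2418 + (-2 + (-9 - 27*sqrt(2)))) - 2198 = (-2418 + (-11 - 27*sqrt(2))) - 2198 = (-2429 - 27*sqrt(2)) - 2198 = -4627 - 27*sqrt(2)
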